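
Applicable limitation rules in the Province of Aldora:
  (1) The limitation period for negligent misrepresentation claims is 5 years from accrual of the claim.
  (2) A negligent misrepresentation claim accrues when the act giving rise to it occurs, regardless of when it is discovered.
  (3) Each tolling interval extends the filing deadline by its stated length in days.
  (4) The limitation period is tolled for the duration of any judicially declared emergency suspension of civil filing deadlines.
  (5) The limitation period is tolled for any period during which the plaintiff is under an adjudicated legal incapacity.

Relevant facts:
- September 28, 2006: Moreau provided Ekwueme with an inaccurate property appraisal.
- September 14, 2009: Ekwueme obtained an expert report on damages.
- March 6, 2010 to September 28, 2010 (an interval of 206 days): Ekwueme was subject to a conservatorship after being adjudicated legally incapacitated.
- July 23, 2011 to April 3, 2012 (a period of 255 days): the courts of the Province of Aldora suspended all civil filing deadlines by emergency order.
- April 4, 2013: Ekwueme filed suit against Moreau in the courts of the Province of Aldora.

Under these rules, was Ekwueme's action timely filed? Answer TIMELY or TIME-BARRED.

The limitation period began to run on September 28, 2006.
The untolled deadline — 5 years after September 28, 2006 — is September 28, 2011.
The plaintiff's legal incapacity from March 6, 2010 to September 28, 2010 tolled the period for 206 days, extending the deadline to April 21, 2012.
The period was tolled for 255 days by the emergency suspension of filing deadlines (July 23, 2011 to April 3, 2012), pushing the deadline to January 1, 2013.
None of the other events listed affects the running of the period under the stated rules.
Ekwueme filed on April 4, 2013, after the January 1, 2013 deadline, so the action is time-barred.

TIME-BARRED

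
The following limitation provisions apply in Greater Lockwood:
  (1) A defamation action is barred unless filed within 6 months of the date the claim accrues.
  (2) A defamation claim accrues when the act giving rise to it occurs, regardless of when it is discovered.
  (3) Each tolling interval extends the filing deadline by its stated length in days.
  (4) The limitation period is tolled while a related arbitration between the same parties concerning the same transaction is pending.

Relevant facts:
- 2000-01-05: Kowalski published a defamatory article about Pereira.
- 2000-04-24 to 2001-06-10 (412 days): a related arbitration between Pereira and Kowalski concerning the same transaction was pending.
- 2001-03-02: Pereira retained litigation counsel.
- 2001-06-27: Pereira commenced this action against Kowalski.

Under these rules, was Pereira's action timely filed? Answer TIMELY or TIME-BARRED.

TIMELY

The claim accrued on 2000-01-05, the date of the act.
The untolled deadline — 6 months after 2000-01-05 — is 2000-07-05.
The period was tolled for 412 days by the pending related arbitration (2000-04-24 to 2001-06-10), pushing the deadline to 2001-08-21.
Nothing else in the chronology tolls or restarts the period.
The 2001-06-27 filing precedes the 2001-08-21 deadline; the claim is timely.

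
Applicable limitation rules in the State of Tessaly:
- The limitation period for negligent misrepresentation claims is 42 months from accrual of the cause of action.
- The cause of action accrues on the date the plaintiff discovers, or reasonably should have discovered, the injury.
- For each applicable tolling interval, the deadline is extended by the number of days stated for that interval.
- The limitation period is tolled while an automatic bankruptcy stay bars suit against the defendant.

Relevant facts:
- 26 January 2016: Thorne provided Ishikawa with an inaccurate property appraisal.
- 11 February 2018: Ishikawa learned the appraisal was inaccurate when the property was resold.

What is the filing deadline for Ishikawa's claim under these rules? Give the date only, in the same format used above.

11 August 2021

Under the discovery rule, the claim accrued on 11 February 2018, when Ishikawa discovered the injury — not on the 26 January 2016 date of the underlying act.
The untolled deadline — 42 months after 11 February 2018 — is 11 August 2021.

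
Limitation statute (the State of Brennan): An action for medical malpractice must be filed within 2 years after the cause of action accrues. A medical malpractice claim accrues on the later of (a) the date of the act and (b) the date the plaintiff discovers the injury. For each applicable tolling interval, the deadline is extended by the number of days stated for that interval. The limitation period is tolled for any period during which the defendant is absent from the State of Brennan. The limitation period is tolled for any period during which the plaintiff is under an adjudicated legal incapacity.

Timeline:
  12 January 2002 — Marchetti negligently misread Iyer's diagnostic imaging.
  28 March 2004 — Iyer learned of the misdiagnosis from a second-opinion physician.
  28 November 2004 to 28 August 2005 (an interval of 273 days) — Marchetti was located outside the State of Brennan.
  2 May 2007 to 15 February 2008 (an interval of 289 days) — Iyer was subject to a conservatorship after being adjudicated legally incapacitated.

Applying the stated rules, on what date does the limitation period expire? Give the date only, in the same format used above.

26 December 2006

The claim accrued on 28 March 2004 — the later of the 12 January 2002 act and the 28 March 2004 discovery.
Adding the 2 years base period to 28 March 2004 gives a deadline of 28 March 2006, before any tolling.
Because the defendant's absence from the jurisdiction ran from 28 November 2004 to 28 August 2005, the deadline is extended by 273 days to 26 December 2006.
By the time the plaintiff's legal incapacity began on 2 May 2007, the limitation period had already expired on 26 December 2006; that interval cannot revive it.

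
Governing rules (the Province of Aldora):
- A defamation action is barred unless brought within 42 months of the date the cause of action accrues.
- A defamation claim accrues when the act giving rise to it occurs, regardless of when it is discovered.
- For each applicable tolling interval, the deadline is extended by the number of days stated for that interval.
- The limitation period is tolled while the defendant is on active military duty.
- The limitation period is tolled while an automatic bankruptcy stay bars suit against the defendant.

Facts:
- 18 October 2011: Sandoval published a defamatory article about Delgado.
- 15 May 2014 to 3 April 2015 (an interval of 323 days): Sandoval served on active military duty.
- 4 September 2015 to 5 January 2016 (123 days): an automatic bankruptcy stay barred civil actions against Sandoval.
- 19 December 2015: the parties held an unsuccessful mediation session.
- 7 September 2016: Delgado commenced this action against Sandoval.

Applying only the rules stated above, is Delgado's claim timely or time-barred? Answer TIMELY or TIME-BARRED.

The limitation period began to run on 18 October 2011.
42 months from 18 October 2011 is 18 April 2015.
The defendant's active military service from 15 May 2014 to 3 April 2015 tolled the period for 323 days, extending the deadline to 6 March 2016.
The period was tolled for 123 days by the automatic bankruptcy stay (4 September 2015 to 5 January 2016), pushing the deadline to 7 July 2016.
None of the other events listed affects the running of the period under the stated rules.
Filing on 7 September 2016 missed the 7 July 2016 deadline — the action is time-barred.

TIME-BARRED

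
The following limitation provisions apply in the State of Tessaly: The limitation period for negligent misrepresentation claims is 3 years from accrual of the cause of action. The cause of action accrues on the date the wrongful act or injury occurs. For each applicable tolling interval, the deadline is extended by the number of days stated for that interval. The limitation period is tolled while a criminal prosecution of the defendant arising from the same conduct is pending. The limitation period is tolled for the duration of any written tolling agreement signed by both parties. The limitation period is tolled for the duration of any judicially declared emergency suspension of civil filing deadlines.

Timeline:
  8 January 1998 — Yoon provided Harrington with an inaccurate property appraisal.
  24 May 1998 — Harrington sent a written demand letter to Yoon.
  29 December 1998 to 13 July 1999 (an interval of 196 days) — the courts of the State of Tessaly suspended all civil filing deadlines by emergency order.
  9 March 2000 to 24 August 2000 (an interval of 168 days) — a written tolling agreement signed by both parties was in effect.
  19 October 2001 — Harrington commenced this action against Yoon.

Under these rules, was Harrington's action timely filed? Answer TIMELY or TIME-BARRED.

The claim accrued on 8 January 1998, when the wrongful act occurred.
The untolled deadline — 3 years after 8 January 1998 — is 8 January 2001.
Because the emergency suspension of filing deadlines ran from 29 December 1998 to 13 July 1999, the deadline is extended by 196 days to 23 July 2001.
Because the written tolling agreement ran from 9 March 2000 to 24 August 2000, the deadline is extended by 168 days to 7 January 2002.
None of the other events listed affects the running of the period under the stated rules.
Harrington filed on 19 October 2001, before the 7 January 2002 deadline, so the action is timely.

TIMELY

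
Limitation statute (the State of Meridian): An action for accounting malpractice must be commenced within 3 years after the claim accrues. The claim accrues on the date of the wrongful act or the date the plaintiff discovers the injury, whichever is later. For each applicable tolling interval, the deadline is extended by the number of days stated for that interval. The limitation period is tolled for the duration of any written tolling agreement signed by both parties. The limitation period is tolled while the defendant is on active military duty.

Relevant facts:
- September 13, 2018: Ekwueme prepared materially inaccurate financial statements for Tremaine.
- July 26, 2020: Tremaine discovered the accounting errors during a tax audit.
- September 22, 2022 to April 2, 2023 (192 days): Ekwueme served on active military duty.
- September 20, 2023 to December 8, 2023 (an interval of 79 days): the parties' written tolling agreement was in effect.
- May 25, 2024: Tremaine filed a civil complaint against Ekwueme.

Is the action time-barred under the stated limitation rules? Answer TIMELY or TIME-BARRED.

TIME-BARRED

Because discovery on July 26, 2020 post-dates the September 13, 2018 act, accrual under the later-of rule falls on July 26, 2020.
Adding the 3 years base period to July 26, 2020 gives a deadline of July 26, 2023, before any tolling.
The period was tolled for 192 days by the defendant's active military service (September 22, 2022 to April 2, 2023), pushing the deadline to February 3, 2024.
Because the written tolling agreement ran from September 20, 2023 to December 8, 2023, the deadline is extended by 79 days to April 22, 2024.
The May 25, 2024 filing falls after the April 22, 2024 deadline; the claim is time-barred.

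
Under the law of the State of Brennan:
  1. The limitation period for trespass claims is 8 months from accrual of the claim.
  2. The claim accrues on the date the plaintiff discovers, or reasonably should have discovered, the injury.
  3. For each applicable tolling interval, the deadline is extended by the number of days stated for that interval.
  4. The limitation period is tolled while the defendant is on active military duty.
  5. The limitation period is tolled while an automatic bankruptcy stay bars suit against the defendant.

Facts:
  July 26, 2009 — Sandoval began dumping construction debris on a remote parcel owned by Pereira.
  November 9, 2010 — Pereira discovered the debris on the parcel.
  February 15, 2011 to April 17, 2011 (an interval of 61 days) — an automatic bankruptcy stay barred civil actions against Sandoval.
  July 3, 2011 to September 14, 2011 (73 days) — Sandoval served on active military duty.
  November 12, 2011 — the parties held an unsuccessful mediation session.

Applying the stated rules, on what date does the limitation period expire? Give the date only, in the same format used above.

November 20, 2011

Accrual is tied to discovery, so the period began on November 9, 2010 rather than on July 26, 2009 when the act occurred.
Adding the 8 months base period to November 9, 2010 gives a deadline of July 9, 2011, before any tolling.
The period was tolled for 61 days by the automatic bankruptcy stay (February 15, 2011 to April 17, 2011), pushing the deadline to September 8, 2011.
The defendant's active military service from July 3, 2011 to September 14, 2011 tolled the period for 73 days, extending the deadline to November 20, 2011.
Nothing else in the chronology tolls or restarts the period.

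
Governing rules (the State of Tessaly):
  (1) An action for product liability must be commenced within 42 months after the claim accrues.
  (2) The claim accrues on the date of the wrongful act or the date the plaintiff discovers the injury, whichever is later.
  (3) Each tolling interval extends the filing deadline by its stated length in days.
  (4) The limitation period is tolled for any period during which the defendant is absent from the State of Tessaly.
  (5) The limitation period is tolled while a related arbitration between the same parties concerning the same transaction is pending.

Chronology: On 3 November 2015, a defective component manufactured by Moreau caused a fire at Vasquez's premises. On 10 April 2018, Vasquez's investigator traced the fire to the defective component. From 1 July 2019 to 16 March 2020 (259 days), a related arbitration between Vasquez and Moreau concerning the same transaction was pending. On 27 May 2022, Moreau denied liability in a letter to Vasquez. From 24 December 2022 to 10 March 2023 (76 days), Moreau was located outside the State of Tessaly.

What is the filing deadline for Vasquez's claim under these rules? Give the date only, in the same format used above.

The claim accrued on 10 April 2018 — the later of the 3 November 2015 act and the 10 April 2018 discovery.
Adding the 42 months base period to 10 April 2018 gives a deadline of 10 October 2021, before any tolling.
The pending related arbitration from 1 July 2019 to 16 March 2020 tolled the period for 259 days, extending the deadline to 26 June 2022.
The defendant's absence from the jurisdiction from 24 December 2022 to 10 March 2023 began after the period had already run on 26 June 2022, so it has no tolling effect.
Nothing else in the chronology tolls or restarts the period.

26 June 2022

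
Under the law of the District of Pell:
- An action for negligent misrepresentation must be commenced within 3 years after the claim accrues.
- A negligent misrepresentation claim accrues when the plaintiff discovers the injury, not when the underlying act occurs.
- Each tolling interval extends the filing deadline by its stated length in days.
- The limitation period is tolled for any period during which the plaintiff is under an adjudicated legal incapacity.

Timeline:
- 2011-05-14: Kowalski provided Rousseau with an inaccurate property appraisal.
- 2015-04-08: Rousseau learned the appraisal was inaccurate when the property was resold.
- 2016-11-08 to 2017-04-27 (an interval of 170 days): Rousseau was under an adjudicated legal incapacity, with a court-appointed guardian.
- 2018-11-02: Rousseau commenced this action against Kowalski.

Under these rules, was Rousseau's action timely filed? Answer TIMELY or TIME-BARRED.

TIME-BARRED

The claim did not accrue until Rousseau discovered the injury on 2015-04-08; the 2011-05-14 act date does not start the clock under the stated rule.
3 years from 2015-04-08 is 2018-04-08.
Because the plaintiff's legal incapacity ran from 2016-11-08 to 2017-04-27, the deadline is extended by 170 days to 2018-09-25.
Rousseau filed on 2018-11-02, after the 2018-09-25 deadline, so the action is time-barred.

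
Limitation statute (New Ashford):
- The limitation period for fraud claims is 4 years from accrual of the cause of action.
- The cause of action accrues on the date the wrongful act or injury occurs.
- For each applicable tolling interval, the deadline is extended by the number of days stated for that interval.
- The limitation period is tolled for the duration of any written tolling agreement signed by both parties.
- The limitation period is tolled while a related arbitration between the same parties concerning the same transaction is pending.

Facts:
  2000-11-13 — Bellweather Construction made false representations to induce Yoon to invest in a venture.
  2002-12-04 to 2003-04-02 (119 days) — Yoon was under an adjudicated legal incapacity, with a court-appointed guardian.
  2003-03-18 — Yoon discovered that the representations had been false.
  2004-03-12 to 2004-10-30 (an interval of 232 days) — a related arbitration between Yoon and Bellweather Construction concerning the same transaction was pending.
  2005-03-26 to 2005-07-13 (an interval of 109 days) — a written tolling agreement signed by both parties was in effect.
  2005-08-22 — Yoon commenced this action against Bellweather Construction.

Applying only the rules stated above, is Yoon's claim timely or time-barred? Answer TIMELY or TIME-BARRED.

TIMELY

Accrual is governed by the date of the act, so the period began to run on 2000-11-13; the later discovery on 2003-03-18 is irrelevant under the stated rule.
The untolled deadline — 4 years after 2000-11-13 — is 2004-11-13.
The period was tolled for 232 days by the pending related arbitration (2004-03-12 to 2004-10-30), pushing the deadline to 2005-07-03.
The written tolling agreement from 2005-03-26 to 2005-07-13 tolled the period for 109 days, extending the deadline to 2005-10-20.
Although the plaintiff's incapacity ran from 2002-12-04 to 2003-04-02, the stated rules do not make that a tolling event, so it is disregarded.
Filing on 2005-08-22 beat the 2005-10-20 deadline — the action is timely.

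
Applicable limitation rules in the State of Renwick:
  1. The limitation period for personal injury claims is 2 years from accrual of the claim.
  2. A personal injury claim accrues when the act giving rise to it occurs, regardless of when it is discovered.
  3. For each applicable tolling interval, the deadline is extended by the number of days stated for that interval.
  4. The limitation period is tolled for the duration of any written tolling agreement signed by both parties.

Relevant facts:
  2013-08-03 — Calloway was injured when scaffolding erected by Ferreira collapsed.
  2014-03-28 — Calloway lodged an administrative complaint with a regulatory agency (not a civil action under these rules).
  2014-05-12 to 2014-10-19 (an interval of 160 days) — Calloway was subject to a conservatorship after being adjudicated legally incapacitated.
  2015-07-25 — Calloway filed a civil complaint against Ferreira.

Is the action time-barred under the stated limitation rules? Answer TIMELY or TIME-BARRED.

The claim accrued on 2013-08-03, the date of the act.
The untolled deadline — 2 years after 2013-08-03 — is 2015-08-03.
No stated provision tolls the period for the plaintiff's incapacity, so the interval from 2014-05-12 to 2014-10-19 has no effect on the deadline.
None of the other events listed affects the running of the period under the stated rules.
The 2015-07-25 filing precedes the 2015-08-03 deadline; the claim is timely.

TIMELY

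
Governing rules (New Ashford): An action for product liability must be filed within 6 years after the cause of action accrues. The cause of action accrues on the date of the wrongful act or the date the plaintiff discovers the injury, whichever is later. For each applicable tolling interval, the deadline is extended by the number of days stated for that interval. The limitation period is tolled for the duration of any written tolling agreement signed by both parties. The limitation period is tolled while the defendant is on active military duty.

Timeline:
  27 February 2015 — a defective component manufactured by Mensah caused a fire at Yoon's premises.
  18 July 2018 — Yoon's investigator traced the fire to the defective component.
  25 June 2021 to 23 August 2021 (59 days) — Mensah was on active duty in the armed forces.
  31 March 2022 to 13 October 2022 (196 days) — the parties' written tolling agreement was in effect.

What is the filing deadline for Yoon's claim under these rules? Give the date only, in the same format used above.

30 March 2025

Because discovery on 18 July 2018 post-dates the 27 February 2015 act, accrual under the later-of rule falls on 18 July 2018.
Adding the 6 years base period to 18 July 2018 gives a deadline of 18 July 2024, before any tolling.
The period was tolled for 59 days by the defendant's active military service (25 June 2021 to 23 August 2021), pushing the deadline to 15 September 2024.
The period was tolled for 196 days by the written tolling agreement (31 March 2022 to 13 October 2022), pushing the deadline to 30 March 2025.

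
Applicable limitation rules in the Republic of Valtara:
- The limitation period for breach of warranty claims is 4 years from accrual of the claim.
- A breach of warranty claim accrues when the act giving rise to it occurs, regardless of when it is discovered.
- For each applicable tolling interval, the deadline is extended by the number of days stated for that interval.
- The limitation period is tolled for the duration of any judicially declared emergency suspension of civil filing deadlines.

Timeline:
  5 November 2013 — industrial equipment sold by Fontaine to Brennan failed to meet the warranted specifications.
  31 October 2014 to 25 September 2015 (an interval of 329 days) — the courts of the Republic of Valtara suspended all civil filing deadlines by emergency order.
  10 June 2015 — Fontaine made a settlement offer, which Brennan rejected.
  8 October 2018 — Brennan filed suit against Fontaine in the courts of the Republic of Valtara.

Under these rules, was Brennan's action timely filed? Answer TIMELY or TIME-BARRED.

TIME-BARRED

The claim accrued on 5 November 2013, when the wrongful act occurred.
4 years from 5 November 2013 is 5 November 2017.
The period was tolled for 329 days by the emergency suspension of filing deadlines (31 October 2014 to 25 September 2015), pushing the deadline to 30 September 2018.
None of the other events listed affects the running of the period under the stated rules.
Brennan filed on 8 October 2018, after the 30 September 2018 deadline, so the action is time-barred.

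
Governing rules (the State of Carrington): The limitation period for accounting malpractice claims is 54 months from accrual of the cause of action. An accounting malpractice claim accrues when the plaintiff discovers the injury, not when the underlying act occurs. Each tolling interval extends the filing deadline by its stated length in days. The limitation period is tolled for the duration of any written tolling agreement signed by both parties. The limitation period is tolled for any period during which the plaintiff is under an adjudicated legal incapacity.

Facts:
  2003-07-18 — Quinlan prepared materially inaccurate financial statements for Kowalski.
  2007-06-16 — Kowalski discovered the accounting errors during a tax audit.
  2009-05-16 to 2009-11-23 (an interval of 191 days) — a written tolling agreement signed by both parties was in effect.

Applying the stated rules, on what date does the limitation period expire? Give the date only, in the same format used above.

Accrual is tied to discovery, so the period began on 2007-06-16 rather than on 2003-07-18 when the act occurred.
The untolled deadline — 54 months after 2007-06-16 — is 2011-12-16.
The period was tolled for 191 days by the written tolling agreement (2009-05-16 to 2009-11-23), pushing the deadline to 2012-06-24.

2012-06-24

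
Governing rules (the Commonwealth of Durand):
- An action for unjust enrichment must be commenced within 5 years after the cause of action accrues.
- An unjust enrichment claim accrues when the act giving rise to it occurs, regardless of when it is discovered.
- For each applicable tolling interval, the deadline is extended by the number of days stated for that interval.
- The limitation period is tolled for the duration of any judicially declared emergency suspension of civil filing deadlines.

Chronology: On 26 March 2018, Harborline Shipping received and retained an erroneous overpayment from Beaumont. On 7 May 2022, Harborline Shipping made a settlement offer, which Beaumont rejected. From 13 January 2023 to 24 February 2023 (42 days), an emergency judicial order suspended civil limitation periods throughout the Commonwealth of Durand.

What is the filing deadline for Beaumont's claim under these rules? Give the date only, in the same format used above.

The cause of action accrued on 26 March 2018, the date of the act.
The untolled deadline — 5 years after 26 March 2018 — is 26 March 2023.
The period was tolled for 42 days by the emergency suspension of filing deadlines (13 January 2023 to 24 February 2023), pushing the deadline to 7 May 2023.
None of the other events listed affects the running of the period under the stated rules.

7 May 2023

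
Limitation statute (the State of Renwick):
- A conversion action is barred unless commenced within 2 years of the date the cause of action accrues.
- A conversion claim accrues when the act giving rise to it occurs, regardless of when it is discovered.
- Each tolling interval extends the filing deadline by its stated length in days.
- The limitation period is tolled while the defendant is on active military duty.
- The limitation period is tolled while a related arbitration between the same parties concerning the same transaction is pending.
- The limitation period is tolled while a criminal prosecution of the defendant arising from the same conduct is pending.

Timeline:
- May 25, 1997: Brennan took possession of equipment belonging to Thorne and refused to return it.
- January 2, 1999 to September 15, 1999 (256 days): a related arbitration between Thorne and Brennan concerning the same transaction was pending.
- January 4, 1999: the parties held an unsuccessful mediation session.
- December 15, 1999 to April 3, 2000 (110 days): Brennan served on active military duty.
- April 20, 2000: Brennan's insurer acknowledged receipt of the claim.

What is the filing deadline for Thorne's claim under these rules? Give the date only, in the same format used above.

The claim accrued on May 25, 1997, when the wrongful act occurred.
The untolled deadline — 2 years after May 25, 1997 — is May 25, 1999.
The period was tolled for 256 days by the pending related arbitration (January 2, 1999 to September 15, 1999), pushing the deadline to February 5, 2000.
The defendant's active military service from December 15, 1999 to April 3, 2000 tolled the period for 110 days, extending the deadline to May 25, 2000.
Nothing else in the chronology tolls or restarts the period.

May 25, 2000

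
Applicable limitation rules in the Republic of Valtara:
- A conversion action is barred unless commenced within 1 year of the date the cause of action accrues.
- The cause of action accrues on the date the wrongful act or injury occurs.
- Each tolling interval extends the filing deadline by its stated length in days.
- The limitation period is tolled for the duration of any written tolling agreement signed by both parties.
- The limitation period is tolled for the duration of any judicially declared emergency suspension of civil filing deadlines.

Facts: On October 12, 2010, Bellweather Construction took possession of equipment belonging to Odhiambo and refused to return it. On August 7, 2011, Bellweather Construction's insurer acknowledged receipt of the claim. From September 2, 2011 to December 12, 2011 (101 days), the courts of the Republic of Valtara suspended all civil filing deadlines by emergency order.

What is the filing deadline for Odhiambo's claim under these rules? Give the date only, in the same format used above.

January 21, 2012

The limitation period began to run on October 12, 2010.
Adding the 1 year base period to October 12, 2010 gives a deadline of October 12, 2011, before any tolling.
Because the emergency suspension of filing deadlines ran from September 2, 2011 to December 12, 2011, the deadline is extended by 101 days to January 21, 2012.
The other events in the timeline have no effect on the limitation period under the stated rules.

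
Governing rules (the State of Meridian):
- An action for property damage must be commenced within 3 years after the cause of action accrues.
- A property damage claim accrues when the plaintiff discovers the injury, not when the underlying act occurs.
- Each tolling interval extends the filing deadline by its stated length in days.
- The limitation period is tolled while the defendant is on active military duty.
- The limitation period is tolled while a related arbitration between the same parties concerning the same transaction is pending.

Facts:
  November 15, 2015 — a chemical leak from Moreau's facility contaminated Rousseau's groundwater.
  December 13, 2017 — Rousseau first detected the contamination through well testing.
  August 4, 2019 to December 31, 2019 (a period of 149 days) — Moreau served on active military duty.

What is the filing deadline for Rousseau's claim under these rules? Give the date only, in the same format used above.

May 11, 2021

The claim did not accrue until Rousseau discovered the injury on December 13, 2017; the November 15, 2015 act date does not start the clock under the stated rule.
Adding the 3 years base period to December 13, 2017 gives a deadline of December 13, 2020, before any tolling.
The defendant's active military service from August 4, 2019 to December 31, 2019 tolled the period for 149 days, extending the deadline to May 11, 2021.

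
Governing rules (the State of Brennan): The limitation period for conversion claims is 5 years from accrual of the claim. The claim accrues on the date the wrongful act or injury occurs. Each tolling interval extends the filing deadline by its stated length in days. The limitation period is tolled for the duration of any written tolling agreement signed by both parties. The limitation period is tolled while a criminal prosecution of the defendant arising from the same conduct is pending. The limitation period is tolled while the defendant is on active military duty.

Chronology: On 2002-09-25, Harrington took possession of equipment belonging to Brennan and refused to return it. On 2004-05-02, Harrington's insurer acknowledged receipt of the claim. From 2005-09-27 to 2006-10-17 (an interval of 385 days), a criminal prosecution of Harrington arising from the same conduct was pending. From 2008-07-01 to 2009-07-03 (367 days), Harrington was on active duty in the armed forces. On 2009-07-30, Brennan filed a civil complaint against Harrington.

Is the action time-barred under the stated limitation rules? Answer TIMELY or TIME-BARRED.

The limitation period began to run on 2002-09-25.
Adding the 5 years base period to 2002-09-25 gives a deadline of 2007-09-25, before any tolling.
The period was tolled for 385 days by the pending criminal prosecution (2005-09-27 to 2006-10-17), pushing the deadline to 2008-10-14.
Because the defendant's active military service ran from 2008-07-01 to 2009-07-03, the deadline is extended by 367 days to 2009-10-16.
Nothing else in the chronology tolls or restarts the period.
The 2009-07-30 filing precedes the 2009-10-16 deadline; the claim is timely.

TIMELY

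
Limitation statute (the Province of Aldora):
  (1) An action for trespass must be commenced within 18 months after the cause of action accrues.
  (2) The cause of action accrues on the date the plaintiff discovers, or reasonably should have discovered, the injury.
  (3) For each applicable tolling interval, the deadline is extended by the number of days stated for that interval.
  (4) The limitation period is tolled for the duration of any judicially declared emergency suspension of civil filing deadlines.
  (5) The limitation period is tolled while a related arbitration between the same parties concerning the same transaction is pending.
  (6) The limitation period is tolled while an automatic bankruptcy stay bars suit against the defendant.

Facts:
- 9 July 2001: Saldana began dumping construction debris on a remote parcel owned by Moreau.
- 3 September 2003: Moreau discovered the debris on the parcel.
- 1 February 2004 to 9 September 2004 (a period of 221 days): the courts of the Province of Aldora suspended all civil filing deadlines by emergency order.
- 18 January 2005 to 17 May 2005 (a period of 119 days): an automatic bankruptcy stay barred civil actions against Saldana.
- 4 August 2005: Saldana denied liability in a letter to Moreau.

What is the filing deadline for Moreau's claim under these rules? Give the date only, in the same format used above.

Accrual is tied to discovery, so the period began on 3 September 2003 rather than on 9 July 2001 when the act occurred.
Adding the 18 months base period to 3 September 2003 gives a deadline of 3 March 2005, before any tolling.
The period was tolled for 221 days by the emergency suspension of filing deadlines (1 February 2004 to 9 September 2004), pushing the deadline to 10 October 2005.
The period was tolled for 119 days by the automatic bankruptcy stay (18 January 2005 to 17 May 2005), pushing the deadline to 6 February 2006.
Nothing else in the chronology tolls or restarts the period.

6 February 2006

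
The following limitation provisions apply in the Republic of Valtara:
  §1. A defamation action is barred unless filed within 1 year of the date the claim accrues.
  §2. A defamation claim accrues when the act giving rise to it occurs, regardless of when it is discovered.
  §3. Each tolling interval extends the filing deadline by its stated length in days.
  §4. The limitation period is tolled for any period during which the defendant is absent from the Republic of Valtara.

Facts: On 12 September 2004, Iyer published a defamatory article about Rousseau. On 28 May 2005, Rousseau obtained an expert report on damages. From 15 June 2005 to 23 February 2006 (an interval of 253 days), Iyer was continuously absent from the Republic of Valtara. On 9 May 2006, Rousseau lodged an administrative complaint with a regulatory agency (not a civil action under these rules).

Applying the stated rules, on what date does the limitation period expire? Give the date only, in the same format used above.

23 May 2006

The claim accrued on 12 September 2004, the date of the act.
1 year from 12 September 2004 is 12 September 2005.
The period was tolled for 253 days by the defendant's absence from the jurisdiction (15 June 2005 to 23 February 2006), pushing the deadline to 23 May 2006.
The other events in the timeline have no effect on the limitation period under the stated rules.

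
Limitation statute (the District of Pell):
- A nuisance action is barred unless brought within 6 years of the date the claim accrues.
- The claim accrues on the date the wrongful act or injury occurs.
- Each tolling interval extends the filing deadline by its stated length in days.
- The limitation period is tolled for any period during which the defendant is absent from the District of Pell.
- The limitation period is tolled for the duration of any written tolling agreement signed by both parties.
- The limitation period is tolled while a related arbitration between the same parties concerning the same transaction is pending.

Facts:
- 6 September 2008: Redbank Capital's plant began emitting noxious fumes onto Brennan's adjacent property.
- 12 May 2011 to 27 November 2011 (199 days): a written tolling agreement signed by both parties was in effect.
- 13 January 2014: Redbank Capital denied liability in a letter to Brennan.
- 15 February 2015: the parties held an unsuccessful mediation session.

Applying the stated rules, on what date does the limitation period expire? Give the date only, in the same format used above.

The claim accrued on 6 September 2008, the date of the act.
6 years from 6 September 2008 is 6 September 2014.
Because the written tolling agreement ran from 12 May 2011 to 27 November 2011, the deadline is extended by 199 days to 24 March 2015.
The other events in the timeline have no effect on the limitation period under the stated rules.

24 March 2015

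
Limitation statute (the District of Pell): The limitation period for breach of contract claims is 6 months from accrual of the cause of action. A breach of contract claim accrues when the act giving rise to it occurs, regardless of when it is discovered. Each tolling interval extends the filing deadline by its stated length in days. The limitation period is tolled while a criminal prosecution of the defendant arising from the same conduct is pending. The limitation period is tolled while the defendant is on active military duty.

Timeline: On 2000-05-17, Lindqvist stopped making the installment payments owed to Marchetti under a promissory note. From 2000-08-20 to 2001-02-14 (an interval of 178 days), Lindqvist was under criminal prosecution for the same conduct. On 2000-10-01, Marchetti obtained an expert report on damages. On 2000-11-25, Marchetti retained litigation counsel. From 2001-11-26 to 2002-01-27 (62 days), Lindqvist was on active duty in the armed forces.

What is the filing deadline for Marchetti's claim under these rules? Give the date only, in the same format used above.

The claim accrued on 2000-05-17, when the wrongful act occurred.
The untolled deadline — 6 months after 2000-05-17 — is 2000-11-17.
The pending criminal prosecution from 2000-08-20 to 2001-02-14 tolled the period for 178 days, extending the deadline to 2001-05-14.
The defendant's active military service from 2001-11-26 to 2002-01-27 began after the period had already run on 2001-05-14, so it has no tolling effect.
None of the other events listed affects the running of the period under the stated rules.

2001-05-14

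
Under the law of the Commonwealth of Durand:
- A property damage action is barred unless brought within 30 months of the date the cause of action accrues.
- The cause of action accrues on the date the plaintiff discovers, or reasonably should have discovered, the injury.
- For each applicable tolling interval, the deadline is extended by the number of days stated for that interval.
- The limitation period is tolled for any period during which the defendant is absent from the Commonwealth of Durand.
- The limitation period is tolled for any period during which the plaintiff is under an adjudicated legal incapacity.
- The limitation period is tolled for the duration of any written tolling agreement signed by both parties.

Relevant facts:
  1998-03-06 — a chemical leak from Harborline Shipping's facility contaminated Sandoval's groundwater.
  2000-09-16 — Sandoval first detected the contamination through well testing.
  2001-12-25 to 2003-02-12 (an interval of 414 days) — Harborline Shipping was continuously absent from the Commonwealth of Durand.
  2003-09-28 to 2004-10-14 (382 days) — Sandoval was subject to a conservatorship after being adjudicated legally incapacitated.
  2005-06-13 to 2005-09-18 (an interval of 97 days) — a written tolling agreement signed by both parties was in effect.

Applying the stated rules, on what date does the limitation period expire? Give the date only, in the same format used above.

2005-05-20

The claim did not accrue until Sandoval discovered the injury on 2000-09-16; the 1998-03-06 act date does not start the clock under the stated rule.
30 months from 2000-09-16 is 2003-03-16.
The defendant's absence from the jurisdiction from 2001-12-25 to 2003-02-12 tolled the period for 414 days, extending the deadline to 2004-05-03.
Because the plaintiff's legal incapacity ran from 2003-09-28 to 2004-10-14, the deadline is extended by 382 days to 2005-05-20.
By the time the written tolling agreement began on 2005-06-13, the limitation period had already expired on 2005-05-20; that interval cannot revive it.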